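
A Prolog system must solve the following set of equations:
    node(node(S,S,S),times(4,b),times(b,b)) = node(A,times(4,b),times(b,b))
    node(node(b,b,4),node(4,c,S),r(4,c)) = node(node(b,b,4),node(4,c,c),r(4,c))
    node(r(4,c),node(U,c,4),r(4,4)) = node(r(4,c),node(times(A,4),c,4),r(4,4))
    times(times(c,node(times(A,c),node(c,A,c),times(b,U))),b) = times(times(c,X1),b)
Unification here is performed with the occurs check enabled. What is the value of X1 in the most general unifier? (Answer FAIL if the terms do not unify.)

Decompose node/3: node(S,S,S) = A,  times(4,b) = times(4,b),  times(b,b) = times(b,b).
Bind A := node(S,S,S); substituting into the 2 remaining equations that mention A gives: node(r(4,c),node(U,c,4),r(4,4)) = node(r(4,c),node(times(node(S,S,S),4),c,4),r(4,4)),  times(times(c,node(times(node(S,S,S),c),node(c,node(S,S,S),c),times(b,U))),b) = times(times(c,X1),b).
Delete trivial equation times(4,b) = times(4,b).
Delete trivial equation times(b,b) = times(b,b).
Decompose node/3: node(b,b,4) = node(b,b,4),  node(4,c,S) = node(4,c,c),  r(4,c) = r(4,c).
Delete trivial equation node(b,b,4) = node(b,b,4).
Decompose node/3: 4 = 4,  c = c,  S = c.
Delete trivial equation 4 = 4.
Delete trivial equation c = c.
Bind S := c; substituting into the 2 remaining equations that mention S gives: node(r(4,c),node(U,c,4),r(4,4)) = node(r(4,c),node(times(node(c,c,c),4),c,4),r(4,4)),  times(times(c,node(times(node(c,c,c),c),node(c,node(c,c,c),c),times(b,U))),b) = times(times(c,X1),b). Substituting into the earlier binding gives A := node(c,c,c).
Delete trivial equation r(4,c) = r(4,c).
Decompose node/3: r(4,c) = r(4,c),  node(U,c,4) = node(times(node(c,c,c),4),c,4),  r(4,4) = r(4,4).
Delete trivial equation r(4,c) = r(4,c).
Decompose node/3: U = times(node(c,c,c),4),  c = c,  4 = 4.
Bind U := times(node(c,c,c),4); substituting into the one remaining equation that mentions U gives: times(times(c,node(times(node(c,c,c),c),node(c,node(c,c,c),c),times(b,times(node(c,c,c),4)))),b) = times(times(c,X1),b).
Delete trivial equation c = c.
Delete trivial equation 4 = 4.
Delete trivial equation r(4,4) = r(4,4).
Decompose times/2: times(c,node(times(node(c,c,c),c),node(c,node(c,c,c),c),times(b,times(node(c,c,c),4)))) = times(c,X1),  b = b.
Decompose times/2: c = c,  node(times(node(c,c,c),c),node(c,node(c,c,c),c),times(b,times(node(c,c,c),4))) = X1.
Delete trivial equation c = c.
Bind X1 := node(times(node(c,c,c),c),node(c,node(c,c,c),c),times(b,times(node(c,c,c),4))); no other remaining equation mentions X1.
Delete trivial equation b = b.
MGU = { A ↦ node(c,c,c), S ↦ c, U ↦ times(node(c,c,c),4), X1 ↦ node(times(node(c,c,c),c),node(c,node(c,c,c),c),times(b,times(node(c,c,c),4))) }, so X1 ↦ node(times(node(c,c,c),c),node(c,node(c,c,c),c),times(b,times(node(c,c,c),4))).

node(times(node(c,c,c),c),node(c,node(c,c,c),c),times(b,times(node(c,c,c),4)))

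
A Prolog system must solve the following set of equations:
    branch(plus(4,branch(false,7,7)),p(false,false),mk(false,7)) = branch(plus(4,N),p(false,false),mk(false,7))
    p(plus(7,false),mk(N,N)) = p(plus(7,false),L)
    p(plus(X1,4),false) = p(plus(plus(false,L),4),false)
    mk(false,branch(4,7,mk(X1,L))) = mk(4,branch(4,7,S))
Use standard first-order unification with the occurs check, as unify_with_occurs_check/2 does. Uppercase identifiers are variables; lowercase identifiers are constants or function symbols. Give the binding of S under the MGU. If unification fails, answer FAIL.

FAIL

Decompose branch/3: plus(4,branch(false,7,7)) = plus(4,N),  p(false,false) = p(false,false),  mk(false,7) = mk(false,7).
Decompose plus/2: 4 = 4,  branch(false,7,7) = N.
Delete trivial equation 4 = 4.
Bind N := branch(false,7,7); substituting into the one remaining equation that mentions N gives: p(plus(7,false),mk(branch(false,7,7),branch(false,7,7))) = p(plus(7,false),L).
Delete trivial equation p(false,false) = p(false,false).
Delete trivial equation mk(false,7) = mk(false,7).
Decompose p/2: plus(7,false) = plus(7,false),  mk(branch(false,7,7),branch(false,7,7)) = L.
Delete trivial equation plus(7,false) = plus(7,false).
Bind L := mk(branch(false,7,7),branch(false,7,7)); substituting into the remaining equations gives: p(plus(X1,4),false) = p(plus(plus(false,mk(branch(false,7,7),branch(false,7,7))),4),false),  mk(false,branch(4,7,mk(X1,mk(branch(false,7,7),branch(false,7,7))))) = mk(4,branch(4,7,S)).
Decompose p/2: plus(X1,4) = plus(plus(false,mk(branch(false,7,7),branch(false,7,7))),4),  false = false.
Decompose plus/2: X1 = plus(false,mk(branch(false,7,7),branch(false,7,7))),  4 = 4.
Bind X1 := plus(false,mk(branch(false,7,7),branch(false,7,7))); substituting into the one remaining equation that mentions X1 gives: mk(false,branch(4,7,mk(plus(false,mk(branch(false,7,7),branch(false,7,7))),mk(branch(false,7,7),branch(false,7,7))))) = mk(4,branch(4,7,S)).
Delete trivial equation 4 = 4.
Delete trivial equation false = false.
Decompose mk/2: false = 4,  branch(4,7,mk(plus(false,mk(branch(false,7,7),branch(false,7,7))),mk(branch(false,7,7),branch(false,7,7)))) = branch(4,7,S).
Clash: constants false and 4 differ; no unifier exists.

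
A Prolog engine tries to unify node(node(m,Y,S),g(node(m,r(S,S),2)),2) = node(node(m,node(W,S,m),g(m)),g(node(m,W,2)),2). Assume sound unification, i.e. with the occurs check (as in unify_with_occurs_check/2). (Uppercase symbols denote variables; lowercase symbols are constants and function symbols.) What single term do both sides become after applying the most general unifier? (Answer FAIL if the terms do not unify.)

Decompose node/3: node(m,Y,S) = node(m,node(W,S,m),g(m)),  g(node(m,r(S,S),2)) = g(node(m,W,2)),  2 = 2.
Decompose node/3: m = m,  Y = node(W,S,m),  S = g(m).
Delete trivial equation m = m.
Bind Y := node(W,S,m); no other remaining equation mentions Y.
Bind S := g(m); substituting into the one remaining equation that mentions S gives: g(node(m,r(g(m),g(m)),2)) = g(node(m,W,2)). Substituting into the earlier binding gives Y := node(W,g(m),m).
Decompose g/1: node(m,r(g(m),g(m)),2) = node(m,W,2).
Decompose node/3: m = m,  r(g(m),g(m)) = W,  2 = 2.
Delete trivial equation m = m.
Bind W := r(g(m),g(m)); no other remaining equation mentions W. Substituting into the earlier binding gives Y := node(r(g(m),g(m)),g(m),m).
Delete trivial equation 2 = 2.
Delete trivial equation 2 = 2.
Applying the MGU to either side gives node(node(m,node(r(g(m),g(m)),g(m),m),g(m)),g(node(m,r(g(m),g(m)),2)),2).

node(node(m,node(r(g(m),g(m)),g(m),m),g(m)),g(node(m,r(g(m),g(m)),2)),2)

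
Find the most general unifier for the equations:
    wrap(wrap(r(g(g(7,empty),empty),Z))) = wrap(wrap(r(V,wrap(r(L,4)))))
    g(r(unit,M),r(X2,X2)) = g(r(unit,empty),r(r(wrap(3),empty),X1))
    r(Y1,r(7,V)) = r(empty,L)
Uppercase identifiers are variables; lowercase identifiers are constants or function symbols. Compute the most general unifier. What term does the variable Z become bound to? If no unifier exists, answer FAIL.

wrap(r(r(7,g(g(7,empty),empty)),4))

Decompose wrap/1: wrap(r(g(g(7,empty),empty),Z)) = wrap(r(V,wrap(r(L,4)))).
Decompose wrap/1: r(g(g(7,empty),empty),Z) = r(V,wrap(r(L,4))).
Decompose r/2: g(g(7,empty),empty) = V,  Z = wrap(r(L,4)).
Bind V := g(g(7,empty),empty); substituting into the one remaining equation that mentions V gives: r(Y1,r(7,g(g(7,empty),empty))) = r(empty,L).
Bind Z := wrap(r(L,4)); no other remaining equation mentions Z.
Decompose g/2: r(unit,M) = r(unit,empty),  r(X2,X2) = r(r(wrap(3),empty),X1).
Decompose r/2: unit = unit,  M = empty.
Delete trivial equation unit = unit.
Bind M := empty; no other remaining equation mentions M.
Decompose r/2: X2 = r(wrap(3),empty),  X2 = X1.
Bind X2 := r(wrap(3),empty); substituting into the one remaining equation that mentions X2 gives: r(wrap(3),empty) = X1.
Bind X1 := r(wrap(3),empty); no other remaining equation mentions X1.
Decompose r/2: Y1 = empty,  r(7,g(g(7,empty),empty)) = L.
Bind Y1 := empty; no other remaining equation mentions Y1.
Bind L := r(7,g(g(7,empty),empty)). Substituting into the earlier binding gives Z := wrap(r(r(7,g(g(7,empty),empty)),4)).
MGU = { V ↦ g(g(7,empty),empty), Z ↦ wrap(r(r(7,g(g(7,empty),empty)),4)), M ↦ empty, X2 ↦ r(wrap(3),empty), X1 ↦ r(wrap(3),empty), Y1 ↦ empty, L ↦ r(7,g(g(7,empty),empty)) }, so Z ↦ wrap(r(r(7,g(g(7,empty),empty)),4)).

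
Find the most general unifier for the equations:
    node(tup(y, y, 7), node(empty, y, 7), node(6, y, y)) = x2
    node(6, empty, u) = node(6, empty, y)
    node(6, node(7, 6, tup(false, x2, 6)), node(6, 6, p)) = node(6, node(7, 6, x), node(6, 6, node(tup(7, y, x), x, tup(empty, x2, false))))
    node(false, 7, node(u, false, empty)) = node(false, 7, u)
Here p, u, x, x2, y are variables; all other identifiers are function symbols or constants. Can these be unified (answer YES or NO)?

NO

Bind x2 := node(tup(y, y, 7), node(empty, y, 7), node(6, y, y)); substituting into the one remaining equation that mentions x2 gives: node(6, node(7, 6, tup(false, node(tup(y, y, 7), node(empty, y, 7), node(6, y, y)), 6)), node(6, 6, p)) = node(6, node(7, 6, x), node(6, 6, node(tup(7, y, x), x, tup(empty, node(tup(y, y, 7), node(empty, y, 7), node(6, y, y)), false)))).
Decompose node/3: 6 = 6,  empty = empty,  u = y.
Delete trivial equation 6 = 6.
Delete trivial equation empty = empty.
Bind u := y; substituting into the one remaining equation that mentions u gives: node(false, 7, node(y, false, empty)) = node(false, 7, y).
Decompose node/3: 6 = 6,  node(7, 6, tup(false, node(tup(y, y, 7), node(empty, y, 7), node(6, y, y)), 6)) = node(7, 6, x),  node(6, 6, p) = node(6, 6, node(tup(7, y, x), x, tup(empty, node(tup(y, y, 7), node(empty, y, 7), node(6, y, y)), false))).
Delete trivial equation 6 = 6.
Decompose node/3: 7 = 7,  6 = 6,  tup(false, node(tup(y, y, 7), node(empty, y, 7), node(6, y, y)), 6) = x.
Delete trivial equation 7 = 7.
Delete trivial equation 6 = 6.
Bind x := tup(false, node(tup(y, y, 7), node(empty, y, 7), node(6, y, y)), 6); substituting into the one remaining equation that mentions x gives: node(6, 6, p) = node(6, 6, node(tup(7, y, tup(false, node(tup(y, y, 7), node(empty, y, 7), node(6, y, y)), 6)), tup(false, node(tup(y, y, 7), node(empty, y, 7), node(6, y, y)), 6), tup(empty, node(tup(y, y, 7), node(empty, y, 7), node(6, y, y)), false))).
Decompose node/3: 6 = 6,  6 = 6,  p = node(tup(7, y, tup(false, node(tup(y, y, 7), node(empty, y, 7), node(6, y, y)), 6)), tup(false, node(tup(y, y, 7), node(empty, y, 7), node(6, y, y)), 6), tup(empty, node(tup(y, y, 7), node(empty, y, 7), node(6, y, y)), false)).
Delete trivial equation 6 = 6.
Delete trivial equation 6 = 6.
Bind p := node(tup(7, y, tup(false, node(tup(y, y, 7), node(empty, y, 7), node(6, y, y)), 6)), tup(false, node(tup(y, y, 7), node(empty, y, 7), node(6, y, y)), 6), tup(empty, node(tup(y, y, 7), node(empty, y, 7), node(6, y, y)), false)); no other remaining equation mentions p.
Decompose node/3: false = false,  7 = 7,  node(y, false, empty) = y.
Delete trivial equation false = false.
Delete trivial equation 7 = 7.
Occurs check fails: y occurs in node(y, false, empty); the equation y = node(y, false, empty) has no finite solution.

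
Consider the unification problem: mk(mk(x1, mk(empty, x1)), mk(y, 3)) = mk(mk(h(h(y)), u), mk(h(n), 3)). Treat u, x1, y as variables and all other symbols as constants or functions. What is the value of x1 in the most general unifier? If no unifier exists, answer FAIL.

Decompose mk/2: mk(x1, mk(empty, x1)) = mk(h(h(y)), u),  mk(y, 3) = mk(h(n), 3).
Decompose mk/2: x1 = h(h(y)),  mk(empty, x1) = u.
Bind x1 := h(h(y)); substituting into the one remaining equation that mentions x1 gives: mk(empty, h(h(y))) = u.
Bind u := mk(empty, h(h(y))); no other remaining equation mentions u.
Decompose mk/2: y = h(n),  3 = 3.
Bind y := h(n); no other remaining equation mentions y. Substituting into the earlier bindings gives x1 := h(h(h(n))), u := mk(empty, h(h(h(n)))).
Delete trivial equation 3 = 3.
MGU = { x1 ↦ h(h(h(n))), u ↦ mk(empty, h(h(h(n)))), y ↦ h(n) }, so x1 ↦ h(h(h(n))).

h(h(h(n)))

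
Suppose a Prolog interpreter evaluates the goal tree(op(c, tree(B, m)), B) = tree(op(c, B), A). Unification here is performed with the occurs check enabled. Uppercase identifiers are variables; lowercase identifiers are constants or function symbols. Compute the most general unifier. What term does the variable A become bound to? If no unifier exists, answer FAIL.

FAIL

Decompose tree/2: op(c, tree(B, m)) = op(c, B),  B = A.
Decompose op/2: c = c,  tree(B, m) = B.
Delete trivial equation c = c.
Occurs check fails: B occurs in tree(B, m); the equation B = tree(B, m) has no finite solution.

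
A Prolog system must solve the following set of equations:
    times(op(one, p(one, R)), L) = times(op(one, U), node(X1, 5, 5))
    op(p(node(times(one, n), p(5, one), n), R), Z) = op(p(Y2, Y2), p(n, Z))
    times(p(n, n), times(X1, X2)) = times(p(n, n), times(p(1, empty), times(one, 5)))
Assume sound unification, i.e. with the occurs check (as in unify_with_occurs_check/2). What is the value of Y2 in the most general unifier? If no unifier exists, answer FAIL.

FAIL

Decompose times/2: op(one, p(one, R)) = op(one, U),  L = node(X1, 5, 5).
Decompose op/2: one = one,  p(one, R) = U.
Delete trivial equation one = one.
Bind U := p(one, R); no other remaining equation mentions U.
Bind L := node(X1, 5, 5); no other remaining equation mentions L.
Decompose op/2: p(node(times(one, n), p(5, one), n), R) = p(Y2, Y2),  Z = p(n, Z).
Decompose p/2: node(times(one, n), p(5, one), n) = Y2,  R = Y2.
Bind Y2 := node(times(one, n), p(5, one), n); substituting into the one remaining equation that mentions Y2 gives: R = node(times(one, n), p(5, one), n).
Bind R := node(times(one, n), p(5, one), n); no other remaining equation mentions R. Substituting into the earlier binding gives U := p(one, node(times(one, n), p(5, one), n)).
Occurs check fails: Z occurs in p(n, Z); the equation Z = p(n, Z) has no finite solution.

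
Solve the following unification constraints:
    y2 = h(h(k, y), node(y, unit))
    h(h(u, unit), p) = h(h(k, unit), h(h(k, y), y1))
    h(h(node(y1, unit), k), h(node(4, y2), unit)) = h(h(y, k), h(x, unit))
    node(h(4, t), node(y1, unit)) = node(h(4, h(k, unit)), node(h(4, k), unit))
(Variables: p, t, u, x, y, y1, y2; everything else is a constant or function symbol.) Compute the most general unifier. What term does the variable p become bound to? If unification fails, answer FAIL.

h(h(k, node(h(4, k), unit)), h(4, k))

Bind y2 := h(h(k, y), node(y, unit)); substituting into the one remaining equation that mentions y2 gives: h(h(node(y1, unit), k), h(node(4, h(h(k, y), node(y, unit))), unit)) = h(h(y, k), h(x, unit)).
Decompose h/2: h(u, unit) = h(k, unit),  p = h(h(k, y), y1).
Decompose h/2: u = k,  unit = unit.
Bind u := k; no other remaining equation mentions u.
Delete trivial equation unit = unit.
Bind p := h(h(k, y), y1); no other remaining equation mentions p.
Decompose h/2: h(node(y1, unit), k) = h(y, k),  h(node(4, h(h(k, y), node(y, unit))), unit) = h(x, unit).
Decompose h/2: node(y1, unit) = y,  k = k.
Bind y := node(y1, unit); substituting into the one remaining equation that mentions y gives: h(node(4, h(h(k, node(y1, unit)), node(node(y1, unit), unit))), unit) = h(x, unit). Substituting into the earlier bindings gives y2 := h(h(k, node(y1, unit)), node(node(y1, unit), unit)), p := h(h(k, node(y1, unit)), y1).
Delete trivial equation k = k.
Decompose h/2: node(4, h(h(k, node(y1, unit)), node(node(y1, unit), unit))) = x,  unit = unit.
Bind x := node(4, h(h(k, node(y1, unit)), node(node(y1, unit), unit))); no other remaining equation mentions x.
Delete trivial equation unit = unit.
Decompose node/2: h(4, t) = h(4, h(k, unit)),  node(y1, unit) = node(h(4, k), unit).
Decompose h/2: 4 = 4,  t = h(k, unit).
Delete trivial equation 4 = 4.
Bind t := h(k, unit); no other remaining equation mentions t.
Decompose node/2: y1 = h(4, k),  unit = unit.
Bind y1 := h(4, k); no other remaining equation mentions y1. Substituting into the earlier bindings gives y2 := h(h(k, node(h(4, k), unit)), node(node(h(4, k), unit), unit)), p := h(h(k, node(h(4, k), unit)), h(4, k)), y := node(h(4, k), unit), x := node(4, h(h(k, node(h(4, k), unit)), node(node(h(4, k), unit), unit))).
Delete trivial equation unit = unit.
MGU = { y2 := h(h(k, node(h(4, k), unit)), node(node(h(4, k), unit), unit)), u := k, p := h(h(k, node(h(4, k), unit)), h(4, k)), y := node(h(4, k), unit), x := node(4, h(h(k, node(h(4, k), unit)), node(node(h(4, k), unit), unit))), t := h(k, unit), y1 := h(4, k) }, so p := h(h(k, node(h(4, k), unit)), h(4, k)).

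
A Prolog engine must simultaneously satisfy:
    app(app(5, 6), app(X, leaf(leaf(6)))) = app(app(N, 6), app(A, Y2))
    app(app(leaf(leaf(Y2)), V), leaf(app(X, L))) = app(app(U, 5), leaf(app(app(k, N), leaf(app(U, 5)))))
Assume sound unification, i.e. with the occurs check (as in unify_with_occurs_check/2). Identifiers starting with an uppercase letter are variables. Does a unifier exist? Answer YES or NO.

Decompose app/2: app(5, 6) = app(N, 6),  app(X, leaf(leaf(6))) = app(A, Y2).
Decompose app/2: 5 = N,  6 = 6.
Bind N := 5; substituting into the one remaining equation that mentions N gives: app(app(leaf(leaf(Y2)), V), leaf(app(X, L))) = app(app(U, 5), leaf(app(app(k, 5), leaf(app(U, 5))))).
Delete trivial equation 6 = 6.
Decompose app/2: X = A,  leaf(leaf(6)) = Y2.
Bind X := A; substituting into the one remaining equation that mentions X gives: app(app(leaf(leaf(Y2)), V), leaf(app(A, L))) = app(app(U, 5), leaf(app(app(k, 5), leaf(app(U, 5))))).
Bind Y2 := leaf(leaf(6)); substituting into the remaining equation gives: app(app(leaf(leaf(leaf(leaf(6)))), V), leaf(app(A, L))) = app(app(U, 5), leaf(app(app(k, 5), leaf(app(U, 5))))).
Decompose app/2: app(leaf(leaf(leaf(leaf(6)))), V) = app(U, 5),  leaf(app(A, L)) = leaf(app(app(k, 5), leaf(app(U, 5)))).
Decompose app/2: leaf(leaf(leaf(leaf(6)))) = U,  V = 5.
Bind U := leaf(leaf(leaf(leaf(6)))); substituting into the one remaining equation that mentions U gives: leaf(app(A, L)) = leaf(app(app(k, 5), leaf(app(leaf(leaf(leaf(leaf(6)))), 5)))).
Bind V := 5; no other remaining equation mentions V.
Decompose leaf/1: app(A, L) = app(app(k, 5), leaf(app(leaf(leaf(leaf(leaf(6)))), 5))).
Decompose app/2: A = app(k, 5),  L = leaf(app(leaf(leaf(leaf(leaf(6)))), 5)).
Bind A := app(k, 5); no other remaining equation mentions A. Substituting into the earlier binding gives X := app(k, 5).
Bind L := leaf(app(leaf(leaf(leaf(leaf(6)))), 5)).
No equations remain and no clash or occurs-check failure arose, so a unifier exists.

YES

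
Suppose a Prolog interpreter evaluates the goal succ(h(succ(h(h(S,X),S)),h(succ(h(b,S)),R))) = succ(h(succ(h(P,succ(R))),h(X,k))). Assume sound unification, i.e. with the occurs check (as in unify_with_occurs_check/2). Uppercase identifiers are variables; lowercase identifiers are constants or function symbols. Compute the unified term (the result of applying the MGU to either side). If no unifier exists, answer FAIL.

Decompose succ/1: h(succ(h(h(S,X),S)),h(succ(h(b,S)),R)) = h(succ(h(P,succ(R))),h(X,k)).
Decompose h/2: succ(h(h(S,X),S)) = succ(h(P,succ(R))),  h(succ(h(b,S)),R) = h(X,k).
Decompose succ/1: h(h(S,X),S) = h(P,succ(R)).
Decompose h/2: h(S,X) = P,  S = succ(R).
Bind P := h(S,X); no other remaining equation mentions P.
Bind S := succ(R); substituting into the remaining equation gives: h(succ(h(b,succ(R))),R) = h(X,k). Substituting into the earlier binding gives P := h(succ(R),X).
Decompose h/2: succ(h(b,succ(R))) = X,  R = k.
Bind X := succ(h(b,succ(R))); no other remaining equation mentions X. Substituting into the earlier binding gives P := h(succ(R),succ(h(b,succ(R)))).
Bind R := k. Substituting into the earlier bindings gives P := h(succ(k),succ(h(b,succ(k)))), S := succ(k), X := succ(h(b,succ(k))).
Applying the MGU to either side gives succ(h(succ(h(h(succ(k),succ(h(b,succ(k)))),succ(k))),h(succ(h(b,succ(k))),k))).

succ(h(succ(h(h(succ(k),succ(h(b,succ(k)))),succ(k))),h(succ(h(b,succ(k))),k)))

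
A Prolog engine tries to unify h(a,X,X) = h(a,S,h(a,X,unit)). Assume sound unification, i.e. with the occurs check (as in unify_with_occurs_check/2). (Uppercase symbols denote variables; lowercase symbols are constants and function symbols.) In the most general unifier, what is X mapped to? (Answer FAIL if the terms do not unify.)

Decompose h/3: a = a,  X = S,  X = h(a,X,unit).
Delete trivial equation a = a.
Bind X := S; substituting into the remaining equation gives: S = h(a,S,unit).
Occurs check fails: S occurs in h(a,S,unit); the equation S = h(a,S,unit) has no finite solution.

FAIL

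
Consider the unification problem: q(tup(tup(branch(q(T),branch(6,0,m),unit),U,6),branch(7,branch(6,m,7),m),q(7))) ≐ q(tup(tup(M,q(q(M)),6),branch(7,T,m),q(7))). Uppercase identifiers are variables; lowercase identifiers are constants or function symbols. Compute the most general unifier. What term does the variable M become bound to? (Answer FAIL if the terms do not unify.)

Decompose q/1: tup(tup(branch(q(T),branch(6,0,m),unit),U,6),branch(7,branch(6,m,7),m),q(7)) ≐ tup(tup(M,q(q(M)),6),branch(7,T,m),q(7)).
Decompose tup/3: tup(branch(q(T),branch(6,0,m),unit),U,6) ≐ tup(M,q(q(M)),6),  branch(7,branch(6,m,7),m) ≐ branch(7,T,m),  q(7) ≐ q(7).
Decompose tup/3: branch(q(T),branch(6,0,m),unit) ≐ M,  U ≐ q(q(M)),  6 ≐ 6.
Bind M := branch(q(T),branch(6,0,m),unit); substituting into the one remaining equation that mentions M gives: U ≐ q(q(branch(q(T),branch(6,0,m),unit))).
Bind U := q(q(branch(q(T),branch(6,0,m),unit))); no other remaining equation mentions U.
Delete trivial equation 6 ≐ 6.
Decompose branch/3: 7 ≐ 7,  branch(6,m,7) ≐ T,  m ≐ m.
Delete trivial equation 7 ≐ 7.
Bind T := branch(6,m,7); no other remaining equation mentions T. Substituting into the earlier bindings gives M := branch(q(branch(6,m,7)),branch(6,0,m),unit), U := q(q(branch(q(branch(6,m,7)),branch(6,0,m),unit))).
Delete trivial equation m ≐ m.
Delete trivial equation q(7) ≐ q(7).
MGU = { M -> branch(q(branch(6,m,7)),branch(6,0,m),unit), U -> q(q(branch(q(branch(6,m,7)),branch(6,0,m),unit))), T -> branch(6,m,7) }, so M -> branch(q(branch(6,m,7)),branch(6,0,m),unit).

branch(q(branch(6,m,7)),branch(6,0,m),unit)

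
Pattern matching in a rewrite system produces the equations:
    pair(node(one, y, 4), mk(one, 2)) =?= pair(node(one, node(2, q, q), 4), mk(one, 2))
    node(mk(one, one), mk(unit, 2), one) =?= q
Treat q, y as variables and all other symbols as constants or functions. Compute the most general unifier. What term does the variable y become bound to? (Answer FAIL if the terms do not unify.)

Decompose pair/2: node(one, y, 4) =?= node(one, node(2, q, q), 4),  mk(one, 2) =?= mk(one, 2).
Decompose node/3: one =?= one,  y =?= node(2, q, q),  4 =?= 4.
Delete trivial equation one =?= one.
Bind y := node(2, q, q); no other remaining equation mentions y.
Delete trivial equation 4 =?= 4.
Delete trivial equation mk(one, 2) =?= mk(one, 2).
Bind q := node(mk(one, one), mk(unit, 2), one). Substituting into the earlier binding gives y := node(2, node(mk(one, one), mk(unit, 2), one), node(mk(one, one), mk(unit, 2), one)).
MGU = { y ↦ node(2, node(mk(one, one), mk(unit, 2), one), node(mk(one, one), mk(unit, 2), one)), q ↦ node(mk(one, one), mk(unit, 2), one) }, so y ↦ node(2, node(mk(one, one), mk(unit, 2), one), node(mk(one, one), mk(unit, 2), one)).

node(2, node(mk(one, one), mk(unit, 2), one), node(mk(one, one), mk(unit, 2), one))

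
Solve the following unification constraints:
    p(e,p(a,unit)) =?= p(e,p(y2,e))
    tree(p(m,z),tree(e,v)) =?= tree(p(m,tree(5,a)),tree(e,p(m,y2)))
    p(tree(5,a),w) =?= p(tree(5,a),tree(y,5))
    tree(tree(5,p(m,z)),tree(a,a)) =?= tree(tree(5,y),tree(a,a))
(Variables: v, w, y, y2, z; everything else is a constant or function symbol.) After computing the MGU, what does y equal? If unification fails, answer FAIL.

Decompose p/2: e =?= e,  p(a,unit) =?= p(y2,e).
Delete trivial equation e =?= e.
Decompose p/2: a =?= y2,  unit =?= e.
Bind y2 := a; substituting into the one remaining equation that mentions y2 gives: tree(p(m,z),tree(e,v)) =?= tree(p(m,tree(5,a)),tree(e,p(m,a))).
Clash: constants unit and e differ; no unifier exists.

FAIL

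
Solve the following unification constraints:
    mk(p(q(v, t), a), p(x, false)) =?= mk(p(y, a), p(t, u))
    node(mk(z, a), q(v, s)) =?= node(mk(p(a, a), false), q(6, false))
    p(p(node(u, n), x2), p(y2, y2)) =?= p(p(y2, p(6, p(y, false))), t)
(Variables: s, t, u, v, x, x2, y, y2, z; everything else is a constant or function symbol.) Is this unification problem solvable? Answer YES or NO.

Decompose mk/2: p(q(v, t), a) =?= p(y, a),  p(x, false) =?= p(t, u).
Decompose p/2: q(v, t) =?= y,  a =?= a.
Bind y := q(v, t); substituting into the one remaining equation that mentions y gives: p(p(node(u, n), x2), p(y2, y2)) =?= p(p(y2, p(6, p(q(v, t), false))), t).
Delete trivial equation a =?= a.
Decompose p/2: x =?= t,  false =?= u.
Bind x := t; no other remaining equation mentions x.
Bind u := false; substituting into the one remaining equation that mentions u gives: p(p(node(false, n), x2), p(y2, y2)) =?= p(p(y2, p(6, p(q(v, t), false))), t).
Decompose node/2: mk(z, a) =?= mk(p(a, a), false),  q(v, s) =?= q(6, false).
Decompose mk/2: z =?= p(a, a),  a =?= false.
Bind z := p(a, a); no other remaining equation mentions z.
Clash: constants a and false differ; no unifier exists.

NO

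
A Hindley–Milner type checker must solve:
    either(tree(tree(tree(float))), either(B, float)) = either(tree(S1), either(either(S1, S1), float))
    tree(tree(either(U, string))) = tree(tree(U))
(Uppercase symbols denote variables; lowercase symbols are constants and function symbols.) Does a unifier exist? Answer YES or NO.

NO

Decompose either/2: tree(tree(tree(float))) = tree(S1),  either(B, float) = either(either(S1, S1), float).
Decompose tree/1: tree(tree(float)) = S1.
Bind S1 := tree(tree(float)); substituting into the one remaining equation that mentions S1 gives: either(B, float) = either(either(tree(tree(float)), tree(tree(float))), float).
Decompose either/2: B = either(tree(tree(float)), tree(tree(float))),  float = float.
Bind B := either(tree(tree(float)), tree(tree(float))); no other remaining equation mentions B.
Delete trivial equation float = float.
Decompose tree/1: tree(either(U, string)) = tree(U).
Decompose tree/1: either(U, string) = U.
Occurs check fails: U occurs in either(U, string); the equation U = either(U, string) has no finite solution.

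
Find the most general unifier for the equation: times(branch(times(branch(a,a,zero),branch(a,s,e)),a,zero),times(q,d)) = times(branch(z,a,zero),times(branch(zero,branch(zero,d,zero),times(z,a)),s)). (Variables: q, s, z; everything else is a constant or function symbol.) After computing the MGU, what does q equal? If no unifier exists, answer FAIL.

branch(zero,branch(zero,d,zero),times(times(branch(a,a,zero),branch(a,d,e)),a))

Decompose times/2: branch(times(branch(a,a,zero),branch(a,s,e)),a,zero) = branch(z,a,zero),  times(q,d) = times(branch(zero,branch(zero,d,zero),times(z,a)),s).
Decompose branch/3: times(branch(a,a,zero),branch(a,s,e)) = z,  a = a,  zero = zero.
Bind z := times(branch(a,a,zero),branch(a,s,e)); substituting into the one remaining equation that mentions z gives: times(q,d) = times(branch(zero,branch(zero,d,zero),times(times(branch(a,a,zero),branch(a,s,e)),a)),s).
Delete trivial equation a = a.
Delete trivial equation zero = zero.
Decompose times/2: q = branch(zero,branch(zero,d,zero),times(times(branch(a,a,zero),branch(a,s,e)),a)),  d = s.
Bind q := branch(zero,branch(zero,d,zero),times(times(branch(a,a,zero),branch(a,s,e)),a)); no other remaining equation mentions q.
Bind s := d. Substituting into the earlier bindings gives z := times(branch(a,a,zero),branch(a,d,e)), q := branch(zero,branch(zero,d,zero),times(times(branch(a,a,zero),branch(a,d,e)),a)).
MGU = { z ↦ times(branch(a,a,zero),branch(a,d,e)), q ↦ branch(zero,branch(zero,d,zero),times(times(branch(a,a,zero),branch(a,d,e)),a)), s ↦ d }, so q ↦ branch(zero,branch(zero,d,zero),times(times(branch(a,a,zero),branch(a,d,e)),a)).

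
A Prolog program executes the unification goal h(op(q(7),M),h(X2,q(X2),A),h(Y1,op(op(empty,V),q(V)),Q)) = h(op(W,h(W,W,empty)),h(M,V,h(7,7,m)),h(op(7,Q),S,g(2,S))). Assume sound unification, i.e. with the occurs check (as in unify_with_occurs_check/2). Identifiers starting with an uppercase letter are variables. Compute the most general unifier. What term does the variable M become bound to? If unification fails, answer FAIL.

Decompose h/3: op(q(7),M) = op(W,h(W,W,empty)),  h(X2,q(X2),A) = h(M,V,h(7,7,m)),  h(Y1,op(op(empty,V),q(V)),Q) = h(op(7,Q),S,g(2,S)).
Decompose op/2: q(7) = W,  M = h(W,W,empty).
Bind W := q(7); substituting into the one remaining equation that mentions W gives: M = h(q(7),q(7),empty).
Bind M := h(q(7),q(7),empty); substituting into the one remaining equation that mentions M gives: h(X2,q(X2),A) = h(h(q(7),q(7),empty),V,h(7,7,m)).
Decompose h/3: X2 = h(q(7),q(7),empty),  q(X2) = V,  A = h(7,7,m).
Bind X2 := h(q(7),q(7),empty); substituting into the one remaining equation that mentions X2 gives: q(h(q(7),q(7),empty)) = V.
Bind V := q(h(q(7),q(7),empty)); substituting into the one remaining equation that mentions V gives: h(Y1,op(op(empty,q(h(q(7),q(7),empty))),q(q(h(q(7),q(7),empty)))),Q) = h(op(7,Q),S,g(2,S)).
Bind A := h(7,7,m); no other remaining equation mentions A.
Decompose h/3: Y1 = op(7,Q),  op(op(empty,q(h(q(7),q(7),empty))),q(q(h(q(7),q(7),empty)))) = S,  Q = g(2,S).
Bind Y1 := op(7,Q); no other remaining equation mentions Y1.
Bind S := op(op(empty,q(h(q(7),q(7),empty))),q(q(h(q(7),q(7),empty)))); substituting into the remaining equation gives: Q = g(2,op(op(empty,q(h(q(7),q(7),empty))),q(q(h(q(7),q(7),empty))))).
Bind Q := g(2,op(op(empty,q(h(q(7),q(7),empty))),q(q(h(q(7),q(7),empty))))). Substituting into the earlier binding gives Y1 := op(7,g(2,op(op(empty,q(h(q(7),q(7),empty))),q(q(h(q(7),q(7),empty)))))).
MGU = { W -> q(7), M -> h(q(7),q(7),empty), X2 -> h(q(7),q(7),empty), V -> q(h(q(7),q(7),empty)), A -> h(7,7,m), Y1 -> op(7,g(2,op(op(empty,q(h(q(7),q(7),empty))),q(q(h(q(7),q(7),empty)))))), S -> op(op(empty,q(h(q(7),q(7),empty))),q(q(h(q(7),q(7),empty)))), Q -> g(2,op(op(empty,q(h(q(7),q(7),empty))),q(q(h(q(7),q(7),empty))))) }, so M -> h(q(7),q(7),empty).

h(q(7),q(7),empty)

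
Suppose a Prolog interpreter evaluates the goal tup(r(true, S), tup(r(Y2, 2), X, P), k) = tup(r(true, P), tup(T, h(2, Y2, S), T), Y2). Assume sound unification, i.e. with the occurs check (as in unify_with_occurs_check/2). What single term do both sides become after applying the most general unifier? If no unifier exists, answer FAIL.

Decompose tup/3: r(true, S) = r(true, P),  tup(r(Y2, 2), X, P) = tup(T, h(2, Y2, S), T),  k = Y2.
Decompose r/2: true = true,  S = P.
Delete trivial equation true = true.
Bind S := P; substituting into the one remaining equation that mentions S gives: tup(r(Y2, 2), X, P) = tup(T, h(2, Y2, P), T).
Decompose tup/3: r(Y2, 2) = T,  X = h(2, Y2, P),  P = T.
Bind T := r(Y2, 2); substituting into the one remaining equation that mentions T gives: P = r(Y2, 2).
Bind X := h(2, Y2, P); no other remaining equation mentions X.
Bind P := r(Y2, 2); no other remaining equation mentions P. Substituting into the earlier bindings gives S := r(Y2, 2), X := h(2, Y2, r(Y2, 2)).
Bind Y2 := k. Substituting into the earlier bindings gives S := r(k, 2), T := r(k, 2), X := h(2, k, r(k, 2)), P := r(k, 2).
Applying the MGU to either side gives tup(r(true, r(k, 2)), tup(r(k, 2), h(2, k, r(k, 2)), r(k, 2)), k).

tup(r(true, r(k, 2)), tup(r(k, 2), h(2, k, r(k, 2)), r(k, 2)), k)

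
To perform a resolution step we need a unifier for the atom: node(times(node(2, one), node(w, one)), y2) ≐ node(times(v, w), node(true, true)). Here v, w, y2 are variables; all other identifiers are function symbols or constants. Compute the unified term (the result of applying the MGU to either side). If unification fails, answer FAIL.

FAIL

Decompose node/2: times(node(2, one), node(w, one)) ≐ times(v, w),  y2 ≐ node(true, true).
Decompose times/2: node(2, one) ≐ v,  node(w, one) ≐ w.
Bind v := node(2, one); no other remaining equation mentions v.
Occurs check fails: w occurs in node(w, one); the equation w ≐ node(w, one) has no finite solution.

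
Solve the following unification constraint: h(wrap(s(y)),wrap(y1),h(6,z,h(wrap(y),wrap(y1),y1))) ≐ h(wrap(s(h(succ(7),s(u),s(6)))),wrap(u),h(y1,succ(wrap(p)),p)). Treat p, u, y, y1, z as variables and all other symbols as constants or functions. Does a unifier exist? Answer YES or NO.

Decompose h/3: wrap(s(y)) ≐ wrap(s(h(succ(7),s(u),s(6)))),  wrap(y1) ≐ wrap(u),  h(6,z,h(wrap(y),wrap(y1),y1)) ≐ h(y1,succ(wrap(p)),p).
Decompose wrap/1: s(y) ≐ s(h(succ(7),s(u),s(6))).
Decompose s/1: y ≐ h(succ(7),s(u),s(6)).
Bind y := h(succ(7),s(u),s(6)); substituting into the one remaining equation that mentions y gives: h(6,z,h(wrap(h(succ(7),s(u),s(6))),wrap(y1),y1)) ≐ h(y1,succ(wrap(p)),p).
Decompose wrap/1: y1 ≐ u.
Bind y1 := u; substituting into the remaining equation gives: h(6,z,h(wrap(h(succ(7),s(u),s(6))),wrap(u),u)) ≐ h(u,succ(wrap(p)),p).
Decompose h/3: 6 ≐ u,  z ≐ succ(wrap(p)),  h(wrap(h(succ(7),s(u),s(6))),wrap(u),u) ≐ p.
Bind u := 6; substituting into the one remaining equation that mentions u gives: h(wrap(h(succ(7),s(6),s(6))),wrap(6),6) ≐ p. Substituting into the earlier bindings gives y := h(succ(7),s(6),s(6)), y1 := 6.
Bind z := succ(wrap(p)); no other remaining equation mentions z.
Bind p := h(wrap(h(succ(7),s(6),s(6))),wrap(6),6). Substituting into the earlier binding gives z := succ(wrap(h(wrap(h(succ(7),s(6),s(6))),wrap(6),6))).
No equations remain and no clash or occurs-check failure arose, so a unifier exists.

YES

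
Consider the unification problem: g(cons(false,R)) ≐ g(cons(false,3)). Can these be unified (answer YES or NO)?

YES

Decompose g/1: cons(false,R) ≐ cons(false,3).
Decompose cons/2: false ≐ false,  R ≐ 3.
Delete trivial equation false ≐ false.
Bind R := 3.
No equations remain and no clash or occurs-check failure arose, so a unifier exists.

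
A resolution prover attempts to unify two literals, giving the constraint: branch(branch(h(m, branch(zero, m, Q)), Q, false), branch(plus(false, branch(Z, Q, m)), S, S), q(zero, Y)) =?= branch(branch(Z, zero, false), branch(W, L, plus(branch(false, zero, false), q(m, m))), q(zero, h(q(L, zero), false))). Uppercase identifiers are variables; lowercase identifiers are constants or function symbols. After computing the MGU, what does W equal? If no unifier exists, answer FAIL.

plus(false, branch(h(m, branch(zero, m, zero)), zero, m))

Decompose branch/3: branch(h(m, branch(zero, m, Q)), Q, false) =?= branch(Z, zero, false),  branch(plus(false, branch(Z, Q, m)), S, S) =?= branch(W, L, plus(branch(false, zero, false), q(m, m))),  q(zero, Y) =?= q(zero, h(q(L, zero), false)).
Decompose branch/3: h(m, branch(zero, m, Q)) =?= Z,  Q =?= zero,  false =?= false.
Bind Z := h(m, branch(zero, m, Q)); substituting into the one remaining equation that mentions Z gives: branch(plus(false, branch(h(m, branch(zero, m, Q)), Q, m)), S, S) =?= branch(W, L, plus(branch(false, zero, false), q(m, m))).
Bind Q := zero; substituting into the one remaining equation that mentions Q gives: branch(plus(false, branch(h(m, branch(zero, m, zero)), zero, m)), S, S) =?= branch(W, L, plus(branch(false, zero, false), q(m, m))). Substituting into the earlier binding gives Z := h(m, branch(zero, m, zero)).
Delete trivial equation false =?= false.
Decompose branch/3: plus(false, branch(h(m, branch(zero, m, zero)), zero, m)) =?= W,  S =?= L,  S =?= plus(branch(false, zero, false), q(m, m)).
Bind W := plus(false, branch(h(m, branch(zero, m, zero)), zero, m)); no other remaining equation mentions W.
Bind S := L; substituting into the one remaining equation that mentions S gives: L =?= plus(branch(false, zero, false), q(m, m)).
Bind L := plus(branch(false, zero, false), q(m, m)); substituting into the remaining equation gives: q(zero, Y) =?= q(zero, h(q(plus(branch(false, zero, false), q(m, m)), zero), false)). Substituting into the earlier binding gives S := plus(branch(false, zero, false), q(m, m)).
Decompose q/2: zero =?= zero,  Y =?= h(q(plus(branch(false, zero, false), q(m, m)), zero), false).
Delete trivial equation zero =?= zero.
Bind Y := h(q(plus(branch(false, zero, false), q(m, m)), zero), false).
MGU = { Z := h(m, branch(zero, m, zero)), Q := zero, W := plus(false, branch(h(m, branch(zero, m, zero)), zero, m)), S := plus(branch(false, zero, false), q(m, m)), L := plus(branch(false, zero, false), q(m, m)), Y := h(q(plus(branch(false, zero, false), q(m, m)), zero), false) }, so W := plus(false, branch(h(m, branch(zero, m, zero)), zero, m)).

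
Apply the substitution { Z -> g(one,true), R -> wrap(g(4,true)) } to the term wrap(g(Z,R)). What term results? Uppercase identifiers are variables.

Replace each occurrence of Z with g(one,true).
Replace each occurrence of R with wrap(g(4,true)).
Result: wrap(g(g(one,true),wrap(g(4,true)))).

wrap(g(g(one,true),wrap(g(4,true))))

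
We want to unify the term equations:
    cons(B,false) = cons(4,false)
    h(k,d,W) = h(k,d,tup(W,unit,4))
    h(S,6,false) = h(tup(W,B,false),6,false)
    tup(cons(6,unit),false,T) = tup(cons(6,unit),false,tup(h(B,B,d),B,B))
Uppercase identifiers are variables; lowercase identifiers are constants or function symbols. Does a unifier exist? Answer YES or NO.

Decompose cons/2: B = 4,  false = false.
Bind B := 4; substituting into the 2 remaining equations that mention B gives: h(S,6,false) = h(tup(W,4,false),6,false),  tup(cons(6,unit),false,T) = tup(cons(6,unit),false,tup(h(4,4,d),4,4)).
Delete trivial equation false = false.
Decompose h/3: k = k,  d = d,  W = tup(W,unit,4).
Delete trivial equation k = k.
Delete trivial equation d = d.
Occurs check fails: W occurs in tup(W,unit,4); the equation W = tup(W,unit,4) has no finite solution.

NO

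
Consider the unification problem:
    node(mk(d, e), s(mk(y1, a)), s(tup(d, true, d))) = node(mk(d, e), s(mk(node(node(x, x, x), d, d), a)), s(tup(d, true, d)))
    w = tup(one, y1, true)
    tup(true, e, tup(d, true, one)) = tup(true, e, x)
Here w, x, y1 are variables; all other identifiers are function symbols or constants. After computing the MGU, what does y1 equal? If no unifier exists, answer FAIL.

node(node(tup(d, true, one), tup(d, true, one), tup(d, true, one)), d, d)

Decompose node/3: mk(d, e) = mk(d, e),  s(mk(y1, a)) = s(mk(node(node(x, x, x), d, d), a)),  s(tup(d, true, d)) = s(tup(d, true, d)).
Delete trivial equation mk(d, e) = mk(d, e).
Decompose s/1: mk(y1, a) = mk(node(node(x, x, x), d, d), a).
Decompose mk/2: y1 = node(node(x, x, x), d, d),  a = a.
Bind y1 := node(node(x, x, x), d, d); substituting into the one remaining equation that mentions y1 gives: w = tup(one, node(node(x, x, x), d, d), true).
Delete trivial equation a = a.
Delete trivial equation s(tup(d, true, d)) = s(tup(d, true, d)).
Bind w := tup(one, node(node(x, x, x), d, d), true); no other remaining equation mentions w.
Decompose tup/3: true = true,  e = e,  tup(d, true, one) = x.
Delete trivial equation true = true.
Delete trivial equation e = e.
Bind x := tup(d, true, one). Substituting into the earlier bindings gives y1 := node(node(tup(d, true, one), tup(d, true, one), tup(d, true, one)), d, d), w := tup(one, node(node(tup(d, true, one), tup(d, true, one), tup(d, true, one)), d, d), true).
MGU = { y1 ↦ node(node(tup(d, true, one), tup(d, true, one), tup(d, true, one)), d, d), w ↦ tup(one, node(node(tup(d, true, one), tup(d, true, one), tup(d, true, one)), d, d), true), x ↦ tup(d, true, one) }, so y1 ↦ node(node(tup(d, true, one), tup(d, true, one), tup(d, true, one)), d, d).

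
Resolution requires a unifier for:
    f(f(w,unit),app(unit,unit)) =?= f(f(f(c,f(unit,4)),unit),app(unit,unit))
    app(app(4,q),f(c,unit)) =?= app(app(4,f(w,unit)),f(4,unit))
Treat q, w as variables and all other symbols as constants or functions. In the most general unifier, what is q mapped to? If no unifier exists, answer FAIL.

Decompose f/2: f(w,unit) =?= f(f(c,f(unit,4)),unit),  app(unit,unit) =?= app(unit,unit).
Decompose f/2: w =?= f(c,f(unit,4)),  unit =?= unit.
Bind w := f(c,f(unit,4)); substituting into the one remaining equation that mentions w gives: app(app(4,q),f(c,unit)) =?= app(app(4,f(f(c,f(unit,4)),unit)),f(4,unit)).
Delete trivial equation unit =?= unit.
Delete trivial equation app(unit,unit) =?= app(unit,unit).
Decompose app/2: app(4,q) =?= app(4,f(f(c,f(unit,4)),unit)),  f(c,unit) =?= f(4,unit).
Decompose app/2: 4 =?= 4,  q =?= f(f(c,f(unit,4)),unit).
Delete trivial equation 4 =?= 4.
Bind q := f(f(c,f(unit,4)),unit); no other remaining equation mentions q.
Decompose f/2: c =?= 4,  unit =?= unit.
Clash: constants c and 4 differ; no unifier exists.

FAIL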